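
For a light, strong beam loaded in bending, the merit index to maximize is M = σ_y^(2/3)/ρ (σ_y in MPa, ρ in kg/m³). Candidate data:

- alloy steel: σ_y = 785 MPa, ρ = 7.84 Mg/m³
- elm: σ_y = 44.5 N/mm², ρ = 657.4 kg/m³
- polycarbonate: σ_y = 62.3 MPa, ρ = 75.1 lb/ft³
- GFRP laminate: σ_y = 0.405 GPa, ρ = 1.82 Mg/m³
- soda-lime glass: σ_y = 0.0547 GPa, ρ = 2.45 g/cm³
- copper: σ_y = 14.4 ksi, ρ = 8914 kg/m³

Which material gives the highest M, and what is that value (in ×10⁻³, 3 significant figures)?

Putting every candidate on a common basis:
  alloy steel: σ_y = 785.0 MPa, ρ = 7840 kg/m³
  elm: σ_y = 44.50 MPa, ρ = 657.4 kg/m³
  polycarbonate: σ_y = 62.30 MPa, ρ = 1203 kg/m³
  GFRP laminate: σ_y = 405.0 MPa, ρ = 1820 kg/m³
  soda-lime glass: σ_y = 54.70 MPa, ρ = 2450 kg/m³
  copper: σ_y = 99.28 MPa, ρ = 8914 kg/m³
  GFRP laminate: M = 30.1×10⁻³
  elm: M = 19.1×10⁻³
  polycarbonate: M = 13.1×10⁻³
  alloy steel: M = 10.9×10⁻³
  soda-lime glass: M = 5.88×10⁻³
  copper: M = 2.41×10⁻³
Highest index: GFRP laminate.

GFRP laminate, M = 30.1×10⁻³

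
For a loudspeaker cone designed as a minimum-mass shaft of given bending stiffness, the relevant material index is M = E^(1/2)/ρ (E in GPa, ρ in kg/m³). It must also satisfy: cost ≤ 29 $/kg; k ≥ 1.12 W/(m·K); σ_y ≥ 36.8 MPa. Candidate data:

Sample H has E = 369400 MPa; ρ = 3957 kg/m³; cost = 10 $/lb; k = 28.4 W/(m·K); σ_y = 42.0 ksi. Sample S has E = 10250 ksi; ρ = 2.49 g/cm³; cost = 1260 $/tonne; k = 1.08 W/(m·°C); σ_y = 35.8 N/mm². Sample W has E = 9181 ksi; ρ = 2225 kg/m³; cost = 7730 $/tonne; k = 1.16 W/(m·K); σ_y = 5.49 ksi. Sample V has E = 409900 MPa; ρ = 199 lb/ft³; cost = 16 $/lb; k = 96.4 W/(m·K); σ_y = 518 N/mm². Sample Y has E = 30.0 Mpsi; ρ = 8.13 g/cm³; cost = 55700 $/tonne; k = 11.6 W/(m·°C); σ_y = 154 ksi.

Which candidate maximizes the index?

Screen on constraints: cost ≤ 29 $/kg; k ≥ 1.12 W/(m·K); σ_y ≥ 36.8 MPa. Survivors: sample H, sample W.
Normalizing units and computing the index:
  sample H: E = 369.4 GPa, ρ = 3957 kg/m³
  sample W: E = 63.30 GPa, ρ = 2225 kg/m³
  sample H: M = 4.86×10⁻³
  sample W: M = 3.58×10⁻³
Sample H has the largest M.

sample H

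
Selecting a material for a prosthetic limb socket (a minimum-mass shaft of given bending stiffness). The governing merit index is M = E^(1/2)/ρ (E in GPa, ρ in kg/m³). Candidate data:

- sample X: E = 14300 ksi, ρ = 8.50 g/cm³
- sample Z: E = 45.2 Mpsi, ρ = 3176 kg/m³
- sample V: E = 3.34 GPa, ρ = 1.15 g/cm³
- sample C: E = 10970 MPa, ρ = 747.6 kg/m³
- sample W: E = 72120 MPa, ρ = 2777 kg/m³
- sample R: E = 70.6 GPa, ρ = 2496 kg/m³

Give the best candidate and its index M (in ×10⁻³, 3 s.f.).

Putting every candidate on a common basis:
  sample X: E = 98.60 GPa, ρ = 8500 kg/m³
  sample Z: E = 311.6 GPa, ρ = 3176 kg/m³
  sample V: E = 3.340 GPa, ρ = 1150 kg/m³
  sample C: E = 10.97 GPa, ρ = 747.6 kg/m³
  sample W: E = 72.12 GPa, ρ = 2777 kg/m³
  sample R: E = 70.60 GPa, ρ = 2496 kg/m³
  sample Z: M = 5.56×10⁻³
  sample C: M = 4.43×10⁻³
  sample R: M = 3.37×10⁻³
  sample W: M = 3.06×10⁻³
  sample V: M = 1.59×10⁻³
  sample X: M = 1.17×10⁻³
Sample Z ranks first.

sample Z, M = 5.56×10⁻³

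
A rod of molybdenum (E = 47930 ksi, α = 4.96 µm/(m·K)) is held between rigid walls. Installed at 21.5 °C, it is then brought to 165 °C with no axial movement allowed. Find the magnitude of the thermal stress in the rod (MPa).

E = 47930 ksi = 330.5 GPa.
ΔT = 143.5 K. Constrained thermal stress σ = E·α·ΔT = 330.5×10³ MPa × 4.96×10⁻⁶ × 143.5 = 235 MPa (compressive).

235 MPa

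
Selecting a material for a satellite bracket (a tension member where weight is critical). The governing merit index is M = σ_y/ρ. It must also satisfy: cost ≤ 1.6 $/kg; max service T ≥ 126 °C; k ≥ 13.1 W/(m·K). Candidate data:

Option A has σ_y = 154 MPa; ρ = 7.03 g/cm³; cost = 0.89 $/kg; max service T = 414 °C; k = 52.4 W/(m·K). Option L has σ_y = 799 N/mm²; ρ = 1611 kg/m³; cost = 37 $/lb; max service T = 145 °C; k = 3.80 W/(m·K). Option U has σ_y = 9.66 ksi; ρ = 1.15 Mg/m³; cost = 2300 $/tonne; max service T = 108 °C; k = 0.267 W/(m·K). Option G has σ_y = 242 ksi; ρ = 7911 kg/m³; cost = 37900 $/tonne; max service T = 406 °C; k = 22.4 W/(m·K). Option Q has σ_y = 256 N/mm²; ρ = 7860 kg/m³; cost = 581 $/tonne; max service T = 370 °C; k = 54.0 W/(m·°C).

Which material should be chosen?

Screen on constraints: cost ≤ 1.6 $/kg; max service T ≥ 126 °C; k ≥ 13.1 W/(m·K). Survivors: option A, option Q.
In SI units:
  option A: σ_y = 154.0 MPa, ρ = 7030 kg/m³
  option Q: σ_y = 256.0 MPa, ρ = 7860 kg/m³
  option Q: M = 32.6 kN·m/kg
  option A: M = 21.9 kN·m/kg
Option Q ranks first.

option Q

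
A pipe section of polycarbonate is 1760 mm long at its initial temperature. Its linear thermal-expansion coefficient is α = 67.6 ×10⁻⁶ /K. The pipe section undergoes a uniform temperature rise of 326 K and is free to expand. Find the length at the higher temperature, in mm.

ΔL = α·L₀·ΔT = 67.6×10⁻⁶ × 1760 mm × 326.0 K = 38.8 mm.
L = L₀ + ΔL = 1760 + 38.8 = 1798.8 mm.

1798.8 mm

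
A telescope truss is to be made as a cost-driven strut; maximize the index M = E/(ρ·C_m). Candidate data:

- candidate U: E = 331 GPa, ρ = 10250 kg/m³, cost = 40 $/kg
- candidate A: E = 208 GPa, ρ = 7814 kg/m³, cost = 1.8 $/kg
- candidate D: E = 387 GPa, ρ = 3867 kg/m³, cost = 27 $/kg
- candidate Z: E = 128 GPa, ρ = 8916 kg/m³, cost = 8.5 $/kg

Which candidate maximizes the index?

candidate A

Evaluate M for each candidate:
  candidate A: M = 14.8 MN·m per $
  candidate D: M = 3.71 MN·m per $
  candidate Z: M = 1.69 MN·m per $
  candidate U: M = 0.807 MN·m per $
Highest index: candidate A.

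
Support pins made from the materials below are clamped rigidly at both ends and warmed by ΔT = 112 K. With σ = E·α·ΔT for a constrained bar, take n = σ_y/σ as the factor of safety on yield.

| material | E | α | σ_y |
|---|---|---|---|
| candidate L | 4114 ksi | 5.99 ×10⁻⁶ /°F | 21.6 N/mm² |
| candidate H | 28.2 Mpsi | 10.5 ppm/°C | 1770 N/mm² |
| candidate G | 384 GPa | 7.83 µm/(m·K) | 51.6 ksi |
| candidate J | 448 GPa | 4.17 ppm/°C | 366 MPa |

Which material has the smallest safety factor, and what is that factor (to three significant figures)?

With everything in SI (GPa, ×10⁻⁶/K, MPa):
  candidate L: E = 28.37, α = 10.8, σ_y = 21.60 → σ = 34.3 MPa, n = 0.631
  candidate H: E = 194.4, α = 10.5, σ_y = 1770 → σ = 229 MPa, n = 7.74
  candidate G: E = 384.0, α = 7.83, σ_y = 355.8 → σ = 337 MPa, n = 1.06
  candidate J: E = 448.0, α = 4.17, σ_y = 366.0 → σ = 209 MPa, n = 1.75
Candidate L has the lowest safety factor, n = 0.631.

candidate L, n = 0.631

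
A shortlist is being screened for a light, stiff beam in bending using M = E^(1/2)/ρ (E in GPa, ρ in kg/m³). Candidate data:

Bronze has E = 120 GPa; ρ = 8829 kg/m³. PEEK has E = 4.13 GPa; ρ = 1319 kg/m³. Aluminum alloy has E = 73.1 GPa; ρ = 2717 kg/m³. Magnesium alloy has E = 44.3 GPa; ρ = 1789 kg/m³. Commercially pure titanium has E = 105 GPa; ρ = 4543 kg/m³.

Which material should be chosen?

Evaluate M for each candidate:
  magnesium alloy: M = 3.72×10⁻³
  aluminum alloy: M = 3.15×10⁻³
  commercially pure titanium: M = 2.26×10⁻³
  PEEK: M = 1.54×10⁻³
  bronze: M = 1.24×10⁻³
Magnesium alloy ranks first.

magnesium alloy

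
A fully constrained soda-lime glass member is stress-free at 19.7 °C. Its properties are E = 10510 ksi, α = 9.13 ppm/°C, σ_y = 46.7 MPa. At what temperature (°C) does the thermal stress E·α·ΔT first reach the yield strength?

90.3 °C

E = 10510 ksi = 72.46 GPa.
E·α·ΔT = 46.70 MPa ⇒ ΔT = 46.70 / (72.46×10³ × 9.13×10⁻⁶) = 70.59 K.
T = 19.7 + 70.59 = 90.29 °C.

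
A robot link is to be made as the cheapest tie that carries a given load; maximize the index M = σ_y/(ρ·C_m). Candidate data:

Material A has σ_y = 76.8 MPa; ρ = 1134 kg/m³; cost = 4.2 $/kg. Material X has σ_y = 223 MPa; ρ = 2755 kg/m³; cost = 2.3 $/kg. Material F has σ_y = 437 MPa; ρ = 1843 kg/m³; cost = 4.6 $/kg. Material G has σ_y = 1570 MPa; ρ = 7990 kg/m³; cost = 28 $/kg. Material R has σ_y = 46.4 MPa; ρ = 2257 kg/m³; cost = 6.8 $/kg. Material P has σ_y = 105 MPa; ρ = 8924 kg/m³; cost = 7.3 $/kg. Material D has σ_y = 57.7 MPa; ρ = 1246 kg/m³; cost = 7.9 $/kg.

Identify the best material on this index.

Per-candidate index values:
  material F: M = 51.5 kN·m per $
  material X: M = 35.2 kN·m per $
  material A: M = 16.1 kN·m per $
  material G: M = 7.02 kN·m per $
  material D: M = 5.86 kN·m per $
  material R: M = 3.02 kN·m per $
  material P: M = 1.61 kN·m per $
Material F has the largest M.

material F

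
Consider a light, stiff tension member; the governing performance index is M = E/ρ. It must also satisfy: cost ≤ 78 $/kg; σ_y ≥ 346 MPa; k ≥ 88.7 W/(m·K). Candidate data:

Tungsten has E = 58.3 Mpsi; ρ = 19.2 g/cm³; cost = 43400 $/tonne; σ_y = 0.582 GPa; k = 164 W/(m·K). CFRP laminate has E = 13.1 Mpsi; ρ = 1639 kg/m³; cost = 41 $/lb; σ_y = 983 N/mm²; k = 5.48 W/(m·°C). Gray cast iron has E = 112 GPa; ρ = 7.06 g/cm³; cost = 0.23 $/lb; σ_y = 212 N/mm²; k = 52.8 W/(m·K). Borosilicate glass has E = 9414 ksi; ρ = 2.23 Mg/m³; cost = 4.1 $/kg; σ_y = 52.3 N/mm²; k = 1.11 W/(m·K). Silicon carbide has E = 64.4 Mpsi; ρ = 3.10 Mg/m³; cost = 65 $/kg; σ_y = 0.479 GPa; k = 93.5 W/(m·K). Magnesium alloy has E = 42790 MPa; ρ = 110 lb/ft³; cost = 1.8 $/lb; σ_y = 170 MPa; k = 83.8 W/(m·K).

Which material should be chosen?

Screen on constraints: cost ≤ 78 $/kg; σ_y ≥ 346 MPa; k ≥ 88.7 W/(m·K). Survivors: tungsten, silicon carbide.
Putting every candidate on a common basis:
  tungsten: E = 402.0 GPa, ρ = 19200 kg/m³
  silicon carbide: E = 444.0 GPa, ρ = 3100 kg/m³
  silicon carbide: M = 143 MN·m/kg
  tungsten: M = 20.9 MN·m/kg
Highest index: silicon carbide.

silicon carbide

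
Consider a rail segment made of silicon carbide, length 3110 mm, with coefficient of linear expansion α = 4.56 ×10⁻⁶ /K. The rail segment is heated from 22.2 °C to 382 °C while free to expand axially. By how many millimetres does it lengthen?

ΔT = 382 − 22.2 = 359.8 K.
ΔL = α·L₀·ΔT = 4.56×10⁻⁶ × 3110 mm × 359.8 K = 5.10 mm.

5.10 mm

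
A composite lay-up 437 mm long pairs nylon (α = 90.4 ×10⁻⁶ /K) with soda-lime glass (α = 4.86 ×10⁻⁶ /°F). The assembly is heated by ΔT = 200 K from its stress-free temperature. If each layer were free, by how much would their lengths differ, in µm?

soda-lime glass: α = 4.86×10⁻⁶/°F × 9/5 = 8.75×10⁻⁶/K.
Δα = |90.4 − 8.75|×10⁻⁶/K = 81.7×10⁻⁶/K.
ΔL_mismatch = Δα·L·ΔT = 81.7×10⁻⁶ × 437.0 mm × 200.0 K = 7140 µm.

7140 µm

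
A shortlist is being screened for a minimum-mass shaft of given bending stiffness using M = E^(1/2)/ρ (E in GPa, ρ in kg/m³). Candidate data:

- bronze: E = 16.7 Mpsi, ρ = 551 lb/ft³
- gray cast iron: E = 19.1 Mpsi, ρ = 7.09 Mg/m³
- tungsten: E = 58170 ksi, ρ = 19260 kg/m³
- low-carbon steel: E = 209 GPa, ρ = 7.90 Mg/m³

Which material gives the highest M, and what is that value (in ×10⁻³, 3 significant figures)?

Putting every candidate on a common basis:
  bronze: E = 115.1 GPa, ρ = 8826 kg/m³
  gray cast iron: E = 131.7 GPa, ρ = 7090 kg/m³
  tungsten: E = 401.1 GPa, ρ = 19260 kg/m³
  low-carbon steel: E = 209.0 GPa, ρ = 7900 kg/m³
  low-carbon steel: M = 1.83×10⁻³
  gray cast iron: M = 1.62×10⁻³
  bronze: M = 1.22×10⁻³
  tungsten: M = 1.04×10⁻³
The maximum is for low-carbon steel.

low-carbon steel, M = 1.83×10⁻³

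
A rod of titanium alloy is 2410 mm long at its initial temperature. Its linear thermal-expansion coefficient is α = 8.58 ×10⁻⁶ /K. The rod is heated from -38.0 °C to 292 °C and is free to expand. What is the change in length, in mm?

6.82 mm

ΔT = 292 − (-38.0) = 330.0 K.
ΔL = α·L₀·ΔT = 8.58×10⁻⁶ × 2410 mm × 330.0 K = 6.82 mm.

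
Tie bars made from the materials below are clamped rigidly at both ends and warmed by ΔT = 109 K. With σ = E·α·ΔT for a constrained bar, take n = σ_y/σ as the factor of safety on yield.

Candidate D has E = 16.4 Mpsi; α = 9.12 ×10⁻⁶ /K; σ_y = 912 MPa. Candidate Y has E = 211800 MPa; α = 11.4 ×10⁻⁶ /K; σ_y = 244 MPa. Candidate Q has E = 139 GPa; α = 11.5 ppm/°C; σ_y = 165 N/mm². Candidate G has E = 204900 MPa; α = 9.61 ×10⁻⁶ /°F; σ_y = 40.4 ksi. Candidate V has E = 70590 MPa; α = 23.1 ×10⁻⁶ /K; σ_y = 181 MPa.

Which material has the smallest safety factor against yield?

candidate G

Per material, after unit conversion:
  candidate D: E = 113.1, α = 9.12, σ_y = 912.0 → σ = 112 MPa, n = 8.11
  candidate Y: E = 211.8, α = 11.4, σ_y = 244.0 → σ = 263 MPa, n = 0.927
  candidate Q: E = 139.0, α = 11.5, σ_y = 165.0 → σ = 174 MPa, n = 0.947
  candidate G: E = 204.9, α = 17.3, σ_y = 278.5 → σ = 386 MPa, n = 0.721
  candidate V: E = 70.59, α = 23.1, σ_y = 181.0 → σ = 178 MPa, n = 1.02
Smallest n: candidate G with n = 0.721.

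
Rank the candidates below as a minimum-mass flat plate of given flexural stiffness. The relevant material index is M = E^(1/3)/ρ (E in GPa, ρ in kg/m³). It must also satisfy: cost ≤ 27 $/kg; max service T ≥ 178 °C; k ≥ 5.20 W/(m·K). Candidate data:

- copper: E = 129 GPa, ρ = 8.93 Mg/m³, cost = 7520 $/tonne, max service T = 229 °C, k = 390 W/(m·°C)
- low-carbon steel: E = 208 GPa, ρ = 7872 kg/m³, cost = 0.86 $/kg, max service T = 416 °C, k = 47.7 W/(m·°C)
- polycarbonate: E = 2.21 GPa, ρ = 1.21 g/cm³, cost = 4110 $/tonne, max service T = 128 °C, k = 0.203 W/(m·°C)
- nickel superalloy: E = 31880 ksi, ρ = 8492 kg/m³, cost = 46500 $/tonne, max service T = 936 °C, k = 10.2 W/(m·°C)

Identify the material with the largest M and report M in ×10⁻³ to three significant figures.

low-carbon steel, M = 0.753×10⁻³

Screen on constraints: cost ≤ 27 $/kg; max service T ≥ 178 °C; k ≥ 5.20 W/(m·K). Survivors: copper, low-carbon steel.
Putting every candidate on a common basis:
  copper: E = 129.0 GPa, ρ = 8930 kg/m³
  low-carbon steel: E = 208.0 GPa, ρ = 7872 kg/m³
  low-carbon steel: M = 0.753×10⁻³
  copper: M = 0.566×10⁻³
Low-carbon steel has the largest M.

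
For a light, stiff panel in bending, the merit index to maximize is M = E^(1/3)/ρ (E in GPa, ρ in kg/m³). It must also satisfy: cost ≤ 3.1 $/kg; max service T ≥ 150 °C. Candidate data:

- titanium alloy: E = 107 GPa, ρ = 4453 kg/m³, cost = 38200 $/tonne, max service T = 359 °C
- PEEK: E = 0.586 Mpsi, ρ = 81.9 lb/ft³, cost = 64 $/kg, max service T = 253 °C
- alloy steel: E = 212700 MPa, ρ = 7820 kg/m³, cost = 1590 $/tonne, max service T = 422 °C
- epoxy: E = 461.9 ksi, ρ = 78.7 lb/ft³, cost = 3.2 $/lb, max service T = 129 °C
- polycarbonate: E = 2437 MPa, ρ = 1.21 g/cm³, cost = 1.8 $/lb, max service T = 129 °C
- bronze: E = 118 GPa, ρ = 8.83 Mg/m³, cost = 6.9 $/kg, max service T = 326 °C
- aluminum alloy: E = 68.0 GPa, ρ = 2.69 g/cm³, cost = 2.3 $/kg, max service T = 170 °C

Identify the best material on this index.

Screen on constraints: cost ≤ 3.1 $/kg; max service T ≥ 150 °C. Survivors: alloy steel, aluminum alloy.
Convert each candidate to consistent units, then evaluate M:
  alloy steel: E = 212.7 GPa, ρ = 7820 kg/m³
  aluminum alloy: E = 68.00 GPa, ρ = 2690 kg/m³
  aluminum alloy: M = 1.52×10⁻³
  alloy steel: M = 0.763×10⁻³
Aluminum alloy has the largest M.

aluminum alloy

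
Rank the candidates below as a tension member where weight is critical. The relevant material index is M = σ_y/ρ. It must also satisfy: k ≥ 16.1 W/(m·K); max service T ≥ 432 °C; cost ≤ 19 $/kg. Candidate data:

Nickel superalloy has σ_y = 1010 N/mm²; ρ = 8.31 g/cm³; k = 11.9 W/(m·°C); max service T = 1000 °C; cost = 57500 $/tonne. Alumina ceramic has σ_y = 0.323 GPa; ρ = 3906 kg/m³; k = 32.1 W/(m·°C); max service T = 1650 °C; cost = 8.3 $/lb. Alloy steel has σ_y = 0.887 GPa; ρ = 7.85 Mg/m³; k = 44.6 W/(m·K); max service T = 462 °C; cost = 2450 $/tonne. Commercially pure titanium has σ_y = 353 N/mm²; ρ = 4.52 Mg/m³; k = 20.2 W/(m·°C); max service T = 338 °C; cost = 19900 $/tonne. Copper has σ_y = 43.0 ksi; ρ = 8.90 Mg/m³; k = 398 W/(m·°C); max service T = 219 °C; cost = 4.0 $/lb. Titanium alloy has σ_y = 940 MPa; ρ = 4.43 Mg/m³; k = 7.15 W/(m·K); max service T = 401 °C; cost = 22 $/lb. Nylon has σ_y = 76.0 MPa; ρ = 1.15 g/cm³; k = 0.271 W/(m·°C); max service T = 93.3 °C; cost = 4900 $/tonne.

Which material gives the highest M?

alloy steel

Screen on constraints: k ≥ 16.1 W/(m·K); max service T ≥ 432 °C; cost ≤ 19 $/kg. Survivors: alumina ceramic, alloy steel.
Putting every candidate on a common basis:
  alumina ceramic: σ_y = 323.0 MPa, ρ = 3906 kg/m³
  alloy steel: σ_y = 887.0 MPa, ρ = 7850 kg/m³
  alloy steel: M = 113 kN·m/kg
  alumina ceramic: M = 82.7 kN·m/kg
Alloy steel ranks first.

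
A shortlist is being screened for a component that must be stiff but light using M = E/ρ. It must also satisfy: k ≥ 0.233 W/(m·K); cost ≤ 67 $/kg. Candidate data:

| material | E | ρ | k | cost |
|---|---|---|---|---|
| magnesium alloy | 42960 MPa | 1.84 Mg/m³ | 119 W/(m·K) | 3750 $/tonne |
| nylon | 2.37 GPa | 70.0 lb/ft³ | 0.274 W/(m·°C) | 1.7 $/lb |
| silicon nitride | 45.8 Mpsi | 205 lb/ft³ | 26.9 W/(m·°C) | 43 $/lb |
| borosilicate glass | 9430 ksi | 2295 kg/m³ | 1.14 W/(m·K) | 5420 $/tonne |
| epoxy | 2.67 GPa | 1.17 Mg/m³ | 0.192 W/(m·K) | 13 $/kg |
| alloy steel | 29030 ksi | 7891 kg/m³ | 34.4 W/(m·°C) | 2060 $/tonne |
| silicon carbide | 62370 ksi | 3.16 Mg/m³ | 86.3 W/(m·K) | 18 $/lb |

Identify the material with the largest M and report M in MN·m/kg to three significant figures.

Screen on constraints: k ≥ 0.233 W/(m·K); cost ≤ 67 $/kg. Survivors: magnesium alloy, nylon, borosilicate glass, alloy steel, silicon carbide.
Putting every candidate on a common basis:
  magnesium alloy: E = 42.96 GPa, ρ = 1840 kg/m³
  nylon: E = 2.370 GPa, ρ = 1121 kg/m³
  borosilicate glass: E = 65.02 GPa, ρ = 2295 kg/m³
  alloy steel: E = 200.2 GPa, ρ = 7891 kg/m³
  silicon carbide: E = 430.0 GPa, ρ = 3160 kg/m³
  silicon carbide: M = 136 MN·m/kg
  borosilicate glass: M = 28.3 MN·m/kg
  alloy steel: M = 25.4 MN·m/kg
  magnesium alloy: M = 23.3 MN·m/kg
  nylon: M = 2.11 MN·m/kg
Highest index: silicon carbide.

silicon carbide, M = 136 MN·m/kg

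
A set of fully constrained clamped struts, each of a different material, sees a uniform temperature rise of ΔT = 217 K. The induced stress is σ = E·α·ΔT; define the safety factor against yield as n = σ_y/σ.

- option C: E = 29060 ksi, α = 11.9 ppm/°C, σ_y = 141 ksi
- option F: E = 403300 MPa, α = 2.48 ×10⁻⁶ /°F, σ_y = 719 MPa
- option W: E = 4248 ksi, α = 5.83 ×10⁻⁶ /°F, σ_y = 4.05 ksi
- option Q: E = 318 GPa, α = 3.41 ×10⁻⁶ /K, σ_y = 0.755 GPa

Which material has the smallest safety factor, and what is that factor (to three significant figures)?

option W, n = 0.419

In consistent units (E in GPa, α in ×10⁻⁶/K, σ_y in MPa):
  option C: E = 200.4, α = 11.9, σ_y = 972.2 → σ = 517 MPa, n = 1.88
  option F: E = 403.3, α = 4.46, σ_y = 719.0 → σ = 391 MPa, n = 1.84
  option W: E = 29.29, α = 10.5, σ_y = 27.92 → σ = 66.7 MPa, n = 0.419
  option Q: E = 318.0, α = 3.41, σ_y = 755.0 → σ = 235 MPa, n = 3.21
Option W has the lowest safety factor, n = 0.419.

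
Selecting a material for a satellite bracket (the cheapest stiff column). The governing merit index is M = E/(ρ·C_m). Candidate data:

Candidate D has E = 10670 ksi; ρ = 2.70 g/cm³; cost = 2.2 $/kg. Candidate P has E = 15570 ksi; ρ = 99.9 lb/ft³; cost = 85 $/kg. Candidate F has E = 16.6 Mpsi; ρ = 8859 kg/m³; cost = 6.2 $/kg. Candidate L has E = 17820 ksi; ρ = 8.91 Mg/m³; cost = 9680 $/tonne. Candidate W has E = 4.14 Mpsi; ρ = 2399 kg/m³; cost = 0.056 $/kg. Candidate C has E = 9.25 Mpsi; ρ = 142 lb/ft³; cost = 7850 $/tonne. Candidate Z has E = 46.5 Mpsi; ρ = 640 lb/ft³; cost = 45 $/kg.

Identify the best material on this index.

candidate W

After converting to SI:
  candidate D: E = 73.57 GPa, ρ = 2700 kg/m³, cost = 2.200 $/kg
  candidate P: E = 107.4 GPa, ρ = 1600 kg/m³, cost = 85.00 $/kg
  candidate F: E = 114.5 GPa, ρ = 8859 kg/m³, cost = 6.200 $/kg
  candidate L: E = 122.9 GPa, ρ = 8910 kg/m³, cost = 9.680 $/kg
  candidate W: E = 28.54 GPa, ρ = 2399 kg/m³, cost = 0.05600 $/kg
  candidate C: E = 63.78 GPa, ρ = 2275 kg/m³, cost = 7.850 $/kg
  candidate Z: E = 320.6 GPa, ρ = 10250 kg/m³, cost = 45.00 $/kg
  candidate W: M = 212 MN·m per $
  candidate D: M = 12.4 MN·m per $
  candidate C: M = 3.57 MN·m per $
  candidate F: M = 2.08 MN·m per $
  candidate L: M = 1.42 MN·m per $
  candidate P: M = 0.789 MN·m per $
  candidate Z: M = 0.695 MN·m per $
Candidate W has the largest M.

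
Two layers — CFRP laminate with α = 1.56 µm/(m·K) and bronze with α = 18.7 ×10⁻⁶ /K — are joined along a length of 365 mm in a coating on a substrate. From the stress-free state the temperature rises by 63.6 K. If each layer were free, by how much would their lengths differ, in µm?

Δα = |1.56 − 18.7|×10⁻⁶/K = 17.1×10⁻⁶/K.
ΔL_mismatch = Δα·L·ΔT = 17.1×10⁻⁶ × 365.0 mm × 63.6 K = 398 µm.

398 µm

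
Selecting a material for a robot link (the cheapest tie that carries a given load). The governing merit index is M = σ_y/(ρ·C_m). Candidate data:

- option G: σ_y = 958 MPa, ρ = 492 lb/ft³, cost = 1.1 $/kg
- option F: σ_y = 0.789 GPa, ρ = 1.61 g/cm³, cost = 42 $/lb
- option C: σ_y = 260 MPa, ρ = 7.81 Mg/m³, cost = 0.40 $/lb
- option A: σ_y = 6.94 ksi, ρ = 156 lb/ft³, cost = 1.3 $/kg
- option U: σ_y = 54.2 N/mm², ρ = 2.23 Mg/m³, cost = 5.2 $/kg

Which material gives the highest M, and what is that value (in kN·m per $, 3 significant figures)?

Putting every candidate on a common basis:
  option G: σ_y = 958.0 MPa, ρ = 7881 kg/m³, cost = 1.100 $/kg
  option F: σ_y = 789.0 MPa, ρ = 1610 kg/m³, cost = 92.59 $/kg
  option C: σ_y = 260.0 MPa, ρ = 7810 kg/m³, cost = 0.8818 $/kg
  option A: σ_y = 47.85 MPa, ρ = 2499 kg/m³, cost = 1.300 $/kg
  option U: σ_y = 54.20 MPa, ρ = 2230 kg/m³, cost = 5.200 $/kg
  option G: M = 111 kN·m per $
  option C: M = 37.8 kN·m per $
  option A: M = 14.7 kN·m per $
  option F: M = 5.29 kN·m per $
  option U: M = 4.67 kN·m per $
Option G ranks first.

option G, M = 111 kN·m per $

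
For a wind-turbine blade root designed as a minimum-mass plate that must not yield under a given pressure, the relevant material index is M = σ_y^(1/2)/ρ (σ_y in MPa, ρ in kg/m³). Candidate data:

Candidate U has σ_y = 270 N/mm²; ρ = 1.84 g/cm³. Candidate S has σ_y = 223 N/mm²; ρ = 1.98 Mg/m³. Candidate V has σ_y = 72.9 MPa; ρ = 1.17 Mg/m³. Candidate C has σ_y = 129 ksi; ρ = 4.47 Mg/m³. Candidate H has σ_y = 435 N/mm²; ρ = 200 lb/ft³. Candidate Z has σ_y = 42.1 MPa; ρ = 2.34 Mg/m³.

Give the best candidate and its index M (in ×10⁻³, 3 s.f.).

candidate U, M = 8.93×10⁻³

Putting every candidate on a common basis:
  candidate U: σ_y = 270.0 MPa, ρ = 1840 kg/m³
  candidate S: σ_y = 223.0 MPa, ρ = 1980 kg/m³
  candidate V: σ_y = 72.90 MPa, ρ = 1170 kg/m³
  candidate C: σ_y = 889.4 MPa, ρ = 4470 kg/m³
  candidate H: σ_y = 435.0 MPa, ρ = 3204 kg/m³
  candidate Z: σ_y = 42.10 MPa, ρ = 2340 kg/m³
  candidate U: M = 8.93×10⁻³
  candidate S: M = 7.54×10⁻³
  candidate V: M = 7.30×10⁻³
  candidate C: M = 6.67×10⁻³
  candidate H: M = 6.51×10⁻³
  candidate Z: M = 2.77×10⁻³
Candidate U has the largest M.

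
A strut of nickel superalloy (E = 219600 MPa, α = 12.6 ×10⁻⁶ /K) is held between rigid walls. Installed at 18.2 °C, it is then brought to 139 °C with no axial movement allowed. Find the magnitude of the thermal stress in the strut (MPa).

334 MPa

E = 219600 MPa = 219.6 GPa.
ΔT = 120.8 K. Constrained thermal stress σ = E·α·ΔT = 219.6×10³ MPa × 12.6×10⁻⁶ × 120.8 = 334 MPa (compressive).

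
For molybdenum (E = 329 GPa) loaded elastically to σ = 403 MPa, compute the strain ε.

1.22×10⁻³

ε = σ/E = 403 / 329000 = 1.22×10⁻³.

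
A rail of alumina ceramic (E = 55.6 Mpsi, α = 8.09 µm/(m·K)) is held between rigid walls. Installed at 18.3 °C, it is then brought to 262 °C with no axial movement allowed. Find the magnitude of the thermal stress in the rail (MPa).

756 MPa

E = 55.6 Mpsi = 383.3 GPa.
ΔT = 243.7 K. Constrained thermal stress σ = E·α·ΔT = 383.3×10³ MPa × 8.09×10⁻⁶ × 243.7 = 756 MPa (compressive).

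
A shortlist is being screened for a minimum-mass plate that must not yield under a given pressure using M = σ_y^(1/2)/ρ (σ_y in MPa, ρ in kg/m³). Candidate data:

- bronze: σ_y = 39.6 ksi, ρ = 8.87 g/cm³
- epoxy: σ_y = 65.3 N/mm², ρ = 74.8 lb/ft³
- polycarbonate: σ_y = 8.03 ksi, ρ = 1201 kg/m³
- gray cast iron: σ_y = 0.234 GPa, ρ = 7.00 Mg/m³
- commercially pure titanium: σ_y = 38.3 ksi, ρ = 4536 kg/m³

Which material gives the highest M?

epoxy

After converting to SI:
  bronze: σ_y = 273.0 MPa, ρ = 8870 kg/m³
  epoxy: σ_y = 65.30 MPa, ρ = 1198 kg/m³
  polycarbonate: σ_y = 55.36 MPa, ρ = 1201 kg/m³
  gray cast iron: σ_y = 234.0 MPa, ρ = 7000 kg/m³
  commercially pure titanium: σ_y = 264.1 MPa, ρ = 4536 kg/m³
  epoxy: M = 6.74×10⁻³
  polycarbonate: M = 6.20×10⁻³
  commercially pure titanium: M = 3.58×10⁻³
  gray cast iron: M = 2.19×10⁻³
  bronze: M = 1.86×10⁻³
The maximum is for epoxy.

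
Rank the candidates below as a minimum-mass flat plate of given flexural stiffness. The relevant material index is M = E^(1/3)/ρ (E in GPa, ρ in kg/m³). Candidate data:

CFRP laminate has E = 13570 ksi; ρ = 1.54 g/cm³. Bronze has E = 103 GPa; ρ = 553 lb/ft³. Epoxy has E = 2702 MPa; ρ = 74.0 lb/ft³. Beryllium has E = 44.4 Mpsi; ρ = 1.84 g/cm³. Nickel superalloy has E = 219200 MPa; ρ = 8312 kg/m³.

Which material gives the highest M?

beryllium

Convert each candidate to consistent units, then evaluate M:
  CFRP laminate: E = 93.56 GPa, ρ = 1540 kg/m³
  bronze: E = 103.0 GPa, ρ = 8858 kg/m³
  epoxy: E = 2.702 GPa, ρ = 1185 kg/m³
  beryllium: E = 306.1 GPa, ρ = 1840 kg/m³
  nickel superalloy: E = 219.2 GPa, ρ = 8312 kg/m³
  beryllium: M = 3.66×10⁻³
  CFRP laminate: M = 2.95×10⁻³
  epoxy: M = 1.18×10⁻³
  nickel superalloy: M = 0.725×10⁻³
  bronze: M = 0.529×10⁻³
Beryllium has the largest M.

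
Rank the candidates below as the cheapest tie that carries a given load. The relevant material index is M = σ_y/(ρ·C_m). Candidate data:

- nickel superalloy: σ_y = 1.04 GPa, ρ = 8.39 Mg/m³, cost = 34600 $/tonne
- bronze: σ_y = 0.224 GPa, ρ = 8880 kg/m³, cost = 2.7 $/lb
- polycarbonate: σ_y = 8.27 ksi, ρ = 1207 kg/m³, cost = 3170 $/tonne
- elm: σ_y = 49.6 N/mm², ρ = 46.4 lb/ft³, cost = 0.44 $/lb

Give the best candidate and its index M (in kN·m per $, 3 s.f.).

Convert each candidate to consistent units, then evaluate M:
  nickel superalloy: σ_y = 1040 MPa, ρ = 8390 kg/m³, cost = 34.60 $/kg
  bronze: σ_y = 224.0 MPa, ρ = 8880 kg/m³, cost = 5.952 $/kg
  polycarbonate: σ_y = 57.02 MPa, ρ = 1207 kg/m³, cost = 3.170 $/kg
  elm: σ_y = 49.60 MPa, ρ = 743.3 kg/m³, cost = 0.9700 $/kg
  elm: M = 68.8 kN·m per $
  polycarbonate: M = 14.9 kN·m per $
  bronze: M = 4.24 kN·m per $
  nickel superalloy: M = 3.58 kN·m per $
Elm has the largest M.

elm, M = 68.8 kN·m per $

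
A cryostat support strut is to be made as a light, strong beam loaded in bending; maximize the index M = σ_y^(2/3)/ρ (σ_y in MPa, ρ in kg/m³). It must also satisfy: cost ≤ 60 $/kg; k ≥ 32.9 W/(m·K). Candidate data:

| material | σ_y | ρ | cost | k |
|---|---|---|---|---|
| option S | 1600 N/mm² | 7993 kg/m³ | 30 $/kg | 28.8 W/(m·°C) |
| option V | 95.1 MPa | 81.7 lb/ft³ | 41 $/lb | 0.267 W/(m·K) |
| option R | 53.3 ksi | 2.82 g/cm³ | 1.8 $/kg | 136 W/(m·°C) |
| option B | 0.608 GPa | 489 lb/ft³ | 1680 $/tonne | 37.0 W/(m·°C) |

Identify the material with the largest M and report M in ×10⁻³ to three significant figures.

Screen on constraints: cost ≤ 60 $/kg; k ≥ 32.9 W/(m·K). Survivors: option R, option B.
After converting to SI:
  option R: σ_y = 367.5 MPa, ρ = 2820 kg/m³
  option B: σ_y = 608.0 MPa, ρ = 7833 kg/m³
  option R: M = 18.2×10⁻³
  option B: M = 9.16×10⁻³
Option R has the largest M.

option R, M = 18.2×10⁻³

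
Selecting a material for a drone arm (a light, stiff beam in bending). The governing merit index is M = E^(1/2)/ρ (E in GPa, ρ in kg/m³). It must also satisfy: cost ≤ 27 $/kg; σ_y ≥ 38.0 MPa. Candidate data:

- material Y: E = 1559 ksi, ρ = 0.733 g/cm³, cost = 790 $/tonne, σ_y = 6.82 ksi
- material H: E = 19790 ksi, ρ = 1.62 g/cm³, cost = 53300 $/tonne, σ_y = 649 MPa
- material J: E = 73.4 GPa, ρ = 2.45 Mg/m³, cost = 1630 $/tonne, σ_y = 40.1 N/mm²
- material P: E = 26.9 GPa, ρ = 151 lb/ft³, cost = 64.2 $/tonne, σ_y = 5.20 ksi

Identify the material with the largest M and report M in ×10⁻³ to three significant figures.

Screen on constraints: cost ≤ 27 $/kg; σ_y ≥ 38.0 MPa. Survivors: material Y, material J.
In SI units:
  material Y: E = 10.75 GPa, ρ = 733.0 kg/m³
  material J: E = 73.40 GPa, ρ = 2450 kg/m³
  material Y: M = 4.47×10⁻³
  material J: M = 3.50×10⁻³
Highest index: material Y.

material Y, M = 4.47×10⁻³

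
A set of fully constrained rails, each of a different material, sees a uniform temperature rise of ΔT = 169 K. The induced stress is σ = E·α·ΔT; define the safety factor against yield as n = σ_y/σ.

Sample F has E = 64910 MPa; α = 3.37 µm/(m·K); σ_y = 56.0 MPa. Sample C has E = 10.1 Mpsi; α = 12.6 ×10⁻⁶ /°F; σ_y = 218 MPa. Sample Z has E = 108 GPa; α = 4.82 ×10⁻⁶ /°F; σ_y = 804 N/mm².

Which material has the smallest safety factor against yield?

Converting E to GPa, α to ×10⁻⁶/K, σ_y to MPa, then σ and n for each:
  sample F: E = 64.91, α = 3.37, σ_y = 56.00 → σ = 37.0 MPa, n = 1.51
  sample C: E = 69.64, α = 22.7, σ_y = 218.0 → σ = 267 MPa, n = 0.817
  sample Z: E = 108.0, α = 8.68, σ_y = 804.0 → σ = 158 MPa, n = 5.08
The minimum is sample C at n = 0.817.

sample C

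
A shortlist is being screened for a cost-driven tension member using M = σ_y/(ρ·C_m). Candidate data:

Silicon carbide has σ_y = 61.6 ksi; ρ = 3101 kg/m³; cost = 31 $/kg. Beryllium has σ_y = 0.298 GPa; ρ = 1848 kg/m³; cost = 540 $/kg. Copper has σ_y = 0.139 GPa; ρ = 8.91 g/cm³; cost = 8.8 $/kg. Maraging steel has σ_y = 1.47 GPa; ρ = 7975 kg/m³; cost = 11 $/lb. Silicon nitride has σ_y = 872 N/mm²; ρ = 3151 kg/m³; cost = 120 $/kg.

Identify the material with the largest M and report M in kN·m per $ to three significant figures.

In SI units:
  silicon carbide: σ_y = 424.7 MPa, ρ = 3101 kg/m³, cost = 31.00 $/kg
  beryllium: σ_y = 298.0 MPa, ρ = 1848 kg/m³, cost = 540.0 $/kg
  copper: σ_y = 139.0 MPa, ρ = 8910 kg/m³, cost = 8.800 $/kg
  maraging steel: σ_y = 1470 MPa, ρ = 7975 kg/m³, cost = 24.25 $/kg
  silicon nitride: σ_y = 872.0 MPa, ρ = 3151 kg/m³, cost = 120.0 $/kg
  maraging steel: M = 7.60 kN·m per $
  silicon carbide: M = 4.42 kN·m per $
  silicon nitride: M = 2.31 kN·m per $
  copper: M = 1.77 kN·m per $
  beryllium: M = 0.299 kN·m per $
The maximum is for maraging steel.

maraging steel, M = 7.60 kN·m per $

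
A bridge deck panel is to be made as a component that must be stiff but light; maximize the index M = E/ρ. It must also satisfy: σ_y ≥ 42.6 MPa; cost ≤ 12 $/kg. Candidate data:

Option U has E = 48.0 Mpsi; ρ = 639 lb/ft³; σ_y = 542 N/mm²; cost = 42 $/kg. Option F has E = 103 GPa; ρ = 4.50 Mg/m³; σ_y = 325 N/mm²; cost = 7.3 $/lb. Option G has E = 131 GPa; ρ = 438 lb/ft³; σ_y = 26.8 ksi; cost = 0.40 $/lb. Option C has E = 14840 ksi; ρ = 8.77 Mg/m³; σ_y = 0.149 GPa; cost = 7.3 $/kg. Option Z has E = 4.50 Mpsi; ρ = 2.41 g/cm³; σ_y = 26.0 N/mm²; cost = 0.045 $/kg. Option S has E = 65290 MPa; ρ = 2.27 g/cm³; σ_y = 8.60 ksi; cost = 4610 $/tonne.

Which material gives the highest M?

option S

Screen on constraints: σ_y ≥ 42.6 MPa; cost ≤ 12 $/kg. Survivors: option G, option C, option S.
Convert each candidate to consistent units, then evaluate M:
  option G: E = 131.0 GPa, ρ = 7016 kg/m³
  option C: E = 102.3 GPa, ρ = 8770 kg/m³
  option S: E = 65.29 GPa, ρ = 2270 kg/m³
  option S: M = 28.8 MN·m/kg
  option G: M = 18.7 MN·m/kg
  option C: M = 11.7 MN·m/kg
Option S ranks first.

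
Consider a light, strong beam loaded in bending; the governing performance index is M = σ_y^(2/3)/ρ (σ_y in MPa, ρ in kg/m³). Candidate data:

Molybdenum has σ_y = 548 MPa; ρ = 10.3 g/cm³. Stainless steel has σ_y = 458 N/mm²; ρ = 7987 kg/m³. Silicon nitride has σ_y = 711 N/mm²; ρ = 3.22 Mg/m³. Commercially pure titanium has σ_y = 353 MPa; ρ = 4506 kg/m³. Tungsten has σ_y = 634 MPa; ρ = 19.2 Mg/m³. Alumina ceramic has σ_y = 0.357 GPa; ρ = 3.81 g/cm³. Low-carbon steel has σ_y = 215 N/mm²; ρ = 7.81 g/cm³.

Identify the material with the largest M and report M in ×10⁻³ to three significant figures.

silicon nitride, M = 24.7×10⁻³

Normalizing units and computing the index:
  molybdenum: σ_y = 548.0 MPa, ρ = 10300 kg/m³
  stainless steel: σ_y = 458.0 MPa, ρ = 7987 kg/m³
  silicon nitride: σ_y = 711.0 MPa, ρ = 3220 kg/m³
  commercially pure titanium: σ_y = 353.0 MPa, ρ = 4506 kg/m³
  tungsten: σ_y = 634.0 MPa, ρ = 19200 kg/m³
  alumina ceramic: σ_y = 357.0 MPa, ρ = 3810 kg/m³
  low-carbon steel: σ_y = 215.0 MPa, ρ = 7810 kg/m³
  silicon nitride: M = 24.7×10⁻³
  alumina ceramic: M = 13.2×10⁻³
  commercially pure titanium: M = 11.1×10⁻³
  stainless steel: M = 7.44×10⁻³
  molybdenum: M = 6.50×10⁻³
  low-carbon steel: M = 4.60×10⁻³
  tungsten: M = 3.84×10⁻³
Silicon nitride has the largest M.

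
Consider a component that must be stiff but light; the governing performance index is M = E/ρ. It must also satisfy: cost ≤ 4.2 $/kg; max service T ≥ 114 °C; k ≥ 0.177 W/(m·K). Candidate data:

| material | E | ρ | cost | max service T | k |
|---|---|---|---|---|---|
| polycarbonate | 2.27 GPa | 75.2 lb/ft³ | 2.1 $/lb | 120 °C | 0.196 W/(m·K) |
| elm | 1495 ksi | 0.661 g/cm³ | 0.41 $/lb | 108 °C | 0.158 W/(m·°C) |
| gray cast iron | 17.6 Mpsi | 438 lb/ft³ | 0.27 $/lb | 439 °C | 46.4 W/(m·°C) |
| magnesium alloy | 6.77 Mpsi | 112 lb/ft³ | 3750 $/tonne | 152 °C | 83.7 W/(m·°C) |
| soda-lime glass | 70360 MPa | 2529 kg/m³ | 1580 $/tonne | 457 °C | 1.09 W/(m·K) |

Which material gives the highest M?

Screen on constraints: cost ≤ 4.2 $/kg; max service T ≥ 114 °C; k ≥ 0.177 W/(m·K). Survivors: gray cast iron, magnesium alloy, soda-lime glass.
Normalizing units and computing the index:
  gray cast iron: E = 121.3 GPa, ρ = 7016 kg/m³
  magnesium alloy: E = 46.68 GPa, ρ = 1794 kg/m³
  soda-lime glass: E = 70.36 GPa, ρ = 2529 kg/m³
  soda-lime glass: M = 27.8 MN·m/kg
  magnesium alloy: M = 26.0 MN·m/kg
  gray cast iron: M = 17.3 MN·m/kg
Highest index: soda-lime glass.

soda-lime glass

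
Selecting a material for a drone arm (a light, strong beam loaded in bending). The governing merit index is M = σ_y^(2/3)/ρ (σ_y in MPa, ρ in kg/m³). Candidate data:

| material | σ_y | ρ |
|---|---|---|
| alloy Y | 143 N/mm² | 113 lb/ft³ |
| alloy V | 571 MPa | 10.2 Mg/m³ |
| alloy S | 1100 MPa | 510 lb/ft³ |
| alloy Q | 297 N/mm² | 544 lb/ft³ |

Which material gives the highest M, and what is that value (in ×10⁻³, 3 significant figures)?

alloy Y, M = 15.1×10⁻³

In SI units:
  alloy Y: σ_y = 143.0 MPa, ρ = 1810 kg/m³
  alloy V: σ_y = 571.0 MPa, ρ = 10200 kg/m³
  alloy S: σ_y = 1100 MPa, ρ = 8169 kg/m³
  alloy Q: σ_y = 297.0 MPa, ρ = 8714 kg/m³
  alloy Y: M = 15.1×10⁻³
  alloy S: M = 13.0×10⁻³
  alloy V: M = 6.75×10⁻³
  alloy Q: M = 5.11×10⁻³
The maximum is for alloy Y.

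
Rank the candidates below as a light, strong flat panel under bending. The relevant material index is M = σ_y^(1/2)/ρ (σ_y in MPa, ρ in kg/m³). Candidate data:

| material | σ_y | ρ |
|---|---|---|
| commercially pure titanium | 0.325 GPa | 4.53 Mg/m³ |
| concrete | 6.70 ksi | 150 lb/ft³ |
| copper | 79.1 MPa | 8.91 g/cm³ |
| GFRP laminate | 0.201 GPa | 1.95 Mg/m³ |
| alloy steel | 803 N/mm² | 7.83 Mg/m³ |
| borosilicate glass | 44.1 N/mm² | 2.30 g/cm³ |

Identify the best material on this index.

GFRP laminate

In SI units:
  commercially pure titanium: σ_y = 325.0 MPa, ρ = 4530 kg/m³
  concrete: σ_y = 46.19 MPa, ρ = 2403 kg/m³
  copper: σ_y = 79.10 MPa, ρ = 8910 kg/m³
  GFRP laminate: σ_y = 201.0 MPa, ρ = 1950 kg/m³
  alloy steel: σ_y = 803.0 MPa, ρ = 7830 kg/m³
  borosilicate glass: σ_y = 44.10 MPa, ρ = 2300 kg/m³
  GFRP laminate: M = 7.27×10⁻³
  commercially pure titanium: M = 3.98×10⁻³
  alloy steel: M = 3.62×10⁻³
  borosilicate glass: M = 2.89×10⁻³
  concrete: M = 2.83×10⁻³
  copper: M = 0.998×10⁻³
GFRP laminate ranks first.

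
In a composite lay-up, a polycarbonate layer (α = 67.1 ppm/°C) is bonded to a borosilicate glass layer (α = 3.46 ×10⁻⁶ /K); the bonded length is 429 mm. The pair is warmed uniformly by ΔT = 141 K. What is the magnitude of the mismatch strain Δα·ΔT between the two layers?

Δα = |67.1 − 3.46|×10⁻⁶/K = 63.6×10⁻⁶/K.
Mismatch strain = Δα·ΔT = 63.6×10⁻⁶ × 141.0 = 8.97×10⁻³.

8.97×10⁻³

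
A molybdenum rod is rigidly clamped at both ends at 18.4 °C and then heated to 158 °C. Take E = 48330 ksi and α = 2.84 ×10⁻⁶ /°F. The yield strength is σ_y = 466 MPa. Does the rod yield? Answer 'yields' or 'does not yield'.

does not yield

E = 48330 ksi = 333.2 GPa.
α = 2.84×10⁻⁶/°F × 9/5 = 5.11×10⁻⁶/K.
ΔT = 139.6 K. Constrained thermal stress σ = E·α·ΔT = 333.2×10³ MPa × 5.11×10⁻⁶ × 139.6 = 238 MPa (compressive).
Compare to σ_y = 466 MPa: σ < σ_y, so it does not yield.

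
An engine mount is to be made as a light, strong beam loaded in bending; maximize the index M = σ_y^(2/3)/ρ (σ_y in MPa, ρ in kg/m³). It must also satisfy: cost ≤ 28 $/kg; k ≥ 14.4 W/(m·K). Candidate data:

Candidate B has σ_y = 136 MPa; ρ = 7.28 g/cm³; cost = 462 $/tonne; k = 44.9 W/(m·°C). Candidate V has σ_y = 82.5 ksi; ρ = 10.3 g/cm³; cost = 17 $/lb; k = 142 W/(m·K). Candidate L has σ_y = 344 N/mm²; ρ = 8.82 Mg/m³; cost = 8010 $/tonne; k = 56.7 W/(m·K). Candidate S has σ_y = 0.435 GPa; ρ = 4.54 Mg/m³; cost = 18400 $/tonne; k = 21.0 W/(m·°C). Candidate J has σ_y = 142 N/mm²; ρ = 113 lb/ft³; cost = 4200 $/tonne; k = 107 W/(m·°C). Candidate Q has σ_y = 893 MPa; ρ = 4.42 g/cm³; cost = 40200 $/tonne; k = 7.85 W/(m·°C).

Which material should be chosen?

candidate J

Screen on constraints: cost ≤ 28 $/kg; k ≥ 14.4 W/(m·K). Survivors: candidate B, candidate L, candidate S, candidate J.
In SI units:
  candidate B: σ_y = 136.0 MPa, ρ = 7280 kg/m³
  candidate L: σ_y = 344.0 MPa, ρ = 8820 kg/m³
  candidate S: σ_y = 435.0 MPa, ρ = 4540 kg/m³
  candidate J: σ_y = 142.0 MPa, ρ = 1810 kg/m³
  candidate J: M = 15.0×10⁻³
  candidate S: M = 12.6×10⁻³
  candidate L: M = 5.57×10⁻³
  candidate B: M = 3.63×10⁻³
Candidate J has the largest M.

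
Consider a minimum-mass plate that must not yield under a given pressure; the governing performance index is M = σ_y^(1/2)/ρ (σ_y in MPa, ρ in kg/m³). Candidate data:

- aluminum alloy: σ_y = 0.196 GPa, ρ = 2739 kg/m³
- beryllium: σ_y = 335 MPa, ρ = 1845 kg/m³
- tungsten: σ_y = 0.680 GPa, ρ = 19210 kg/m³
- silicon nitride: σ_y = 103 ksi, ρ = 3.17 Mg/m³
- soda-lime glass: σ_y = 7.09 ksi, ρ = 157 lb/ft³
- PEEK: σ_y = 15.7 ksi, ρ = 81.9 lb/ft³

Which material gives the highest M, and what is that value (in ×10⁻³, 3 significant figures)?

Putting every candidate on a common basis:
  aluminum alloy: σ_y = 196.0 MPa, ρ = 2739 kg/m³
  beryllium: σ_y = 335.0 MPa, ρ = 1845 kg/m³
  tungsten: σ_y = 680.0 MPa, ρ = 19210 kg/m³
  silicon nitride: σ_y = 710.2 MPa, ρ = 3170 kg/m³
  soda-lime glass: σ_y = 48.88 MPa, ρ = 2515 kg/m³
  PEEK: σ_y = 108.2 MPa, ρ = 1312 kg/m³
  beryllium: M = 9.92×10⁻³
  silicon nitride: M = 8.41×10⁻³
  PEEK: M = 7.93×10⁻³
  aluminum alloy: M = 5.11×10⁻³
  soda-lime glass: M = 2.78×10⁻³
  tungsten: M = 1.36×10⁻³
Beryllium has the largest M.

beryllium, M = 9.92×10⁻³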